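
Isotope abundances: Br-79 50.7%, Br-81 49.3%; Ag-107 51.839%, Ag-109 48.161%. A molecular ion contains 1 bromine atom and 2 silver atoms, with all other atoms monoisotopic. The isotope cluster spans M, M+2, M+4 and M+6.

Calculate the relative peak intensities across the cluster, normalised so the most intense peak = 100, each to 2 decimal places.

35.33 : 100.00 : 94.33 : 29.65

Bromine pattern (n=1): 0.5070 : 0.4930
Silver pattern (n=2): 0.26872819 : 0.49932362 : 0.23194819
Convolve the two distributions (both contribute in 2-u steps):
  M: 0.5070×0.26872819 = 0.136245
  M+2: 0.5070×0.49932362 + 0.4930×0.26872819 = 0.385640
  M+4: 0.5070×0.23194819 + 0.4930×0.49932362 = 0.363764
  M+6: 0.4930×0.23194819 = 0.114350
Scale to base peak (0.385640) = 100: 35.33 : 100.00 : 94.33 : 29.65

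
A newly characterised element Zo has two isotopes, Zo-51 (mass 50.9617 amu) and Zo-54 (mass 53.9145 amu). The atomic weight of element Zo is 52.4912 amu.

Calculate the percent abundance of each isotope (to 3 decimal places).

Zo-51: 48.202%, Zo-54: 51.798%

Writing the weighted mean with unknown fraction x of Zo-51:
50.9617·x + 53.9145·(1 − x) = 52.4912
(50.9617 − 53.9145)·x = 52.4912 − 53.9145
x = -1.4233 / -2.9528 = 0.48202 → 48.202% Zo-51, 51.798% Zo-54.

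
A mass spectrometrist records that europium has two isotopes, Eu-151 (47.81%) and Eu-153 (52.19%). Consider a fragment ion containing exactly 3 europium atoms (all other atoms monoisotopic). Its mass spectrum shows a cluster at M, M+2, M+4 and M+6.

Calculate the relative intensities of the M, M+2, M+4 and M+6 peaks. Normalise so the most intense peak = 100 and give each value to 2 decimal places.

27.97 : 91.61 : 100.00 : 36.39

The 3 Eu atoms are independent, so intensities follow the terms of (0.4781 + 0.5219)^3.
P(M) = 0.4781^3 = 0.109284
P(M+2) = 3 × 0.4781^2 × 0.5219^1 = 0.357887
P(M+4) = 3 × 0.4781^1 × 0.5219^2 = 0.390674
P(M+6) = 0.5219^3 = 0.142155
The M+4 peak is largest (0.390674); scaling to 100 gives 27.97 : 91.61 : 100.00 : 36.39.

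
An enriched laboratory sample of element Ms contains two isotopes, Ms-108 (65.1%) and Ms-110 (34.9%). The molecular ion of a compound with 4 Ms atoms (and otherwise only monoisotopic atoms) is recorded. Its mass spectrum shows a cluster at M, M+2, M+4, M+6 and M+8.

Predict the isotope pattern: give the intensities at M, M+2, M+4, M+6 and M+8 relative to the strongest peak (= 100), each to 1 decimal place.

The 4 Ms atoms are independent, so intensities follow the terms of (0.651 + 0.349)^4.
P(M) = 0.651^4 = 0.179607
P(M+2) = 4 × 0.651^3 × 0.349^1 = 0.385149
P(M+4) = 6 × 0.651^2 × 0.349^2 = 0.309716
P(M+6) = 4 × 0.651^1 × 0.349^3 = 0.110692
P(M+8) = 0.349^4 = 0.014835
The M+2 peak is largest (0.385149); scaling to 100 gives 46.6 : 100.0 : 80.4 : 28.7 : 3.9.

46.6 : 100.0 : 80.4 : 28.7 : 3.9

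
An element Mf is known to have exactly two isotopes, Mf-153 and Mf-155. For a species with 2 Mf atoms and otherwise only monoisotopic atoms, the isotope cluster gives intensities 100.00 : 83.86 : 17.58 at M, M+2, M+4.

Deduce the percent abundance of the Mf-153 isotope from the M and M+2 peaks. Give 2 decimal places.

If p is the fraction of Mf that is Mf-153, then I(M+2)/I(M) = [C(2,1)·p^1·(1−p)] / p^2 = 2·(1−p)/p = 83.86/100.00 = 0.8386
(1−p)/p = 0.8386/2 = 0.4193  ⇒  p = 1/(1 + 0.4193) = 0.7046
Mf-153: 70.46%, Mf-155: 29.54%.

70.46%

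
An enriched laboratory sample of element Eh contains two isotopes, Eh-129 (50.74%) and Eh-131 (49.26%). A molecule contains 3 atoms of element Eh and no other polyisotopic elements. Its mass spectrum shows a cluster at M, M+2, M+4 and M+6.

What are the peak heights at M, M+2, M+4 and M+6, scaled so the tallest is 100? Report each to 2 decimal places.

34.33 : 100.00 : 97.08 : 31.42

Each Eh atom is independently Eh-129 (p = 0.5074) or Eh-131 (q = 0.4926); the cluster is the binomial expansion (p + q)^3.
P(M) = 0.5074^3 = 0.130633
P(M+2) = 3 × 0.5074^2 × 0.4926^1 = 0.380467
P(M+4) = 3 × 0.5074^1 × 0.4926^2 = 0.369369
P(M+6) = 0.4926^3 = 0.119532
The M+2 peak is largest (0.380467); scaling to 100 gives 34.33 : 100.00 : 97.08 : 31.42.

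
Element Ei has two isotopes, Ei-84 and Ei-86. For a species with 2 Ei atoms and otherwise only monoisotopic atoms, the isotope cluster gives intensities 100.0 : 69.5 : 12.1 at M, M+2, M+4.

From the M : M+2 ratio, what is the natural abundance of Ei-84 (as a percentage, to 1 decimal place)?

Write p for the Ei-84 fraction. I(M+2)/I(M) = [C(2,1)·p^1·(1−p)] / p^2 = 2·(1−p)/p = 69.5/100.0 = 0.6950
(1−p)/p = 0.6950/2 = 0.3475  ⇒  p = 1/(1 + 0.3475) = 0.7421
Ei-84: 74.2%, Ei-86: 25.8%.

74.2%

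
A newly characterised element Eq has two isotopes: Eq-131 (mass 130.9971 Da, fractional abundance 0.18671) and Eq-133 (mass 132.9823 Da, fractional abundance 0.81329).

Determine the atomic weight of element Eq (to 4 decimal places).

Weight each isotope mass by its fractional abundance: 0.18671 × 130.9971 + 0.81329 × 132.9823
= 24.45847 + 108.15317 = 132.61164 Da

132.6116 Da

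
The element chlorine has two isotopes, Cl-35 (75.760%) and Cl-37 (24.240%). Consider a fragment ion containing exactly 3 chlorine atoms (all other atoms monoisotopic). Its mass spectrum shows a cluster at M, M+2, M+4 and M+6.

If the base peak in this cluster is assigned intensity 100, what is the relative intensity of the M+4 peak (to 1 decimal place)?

Binomial terms of (0.75760 + 0.24240)^3: M 0.4348, M+2 0.4174, M+4 0.1335, M+6 0.0142 → M is the base peak.
P(M) = C(3,0) × 0.75760^3 × 0.24240^0 = 1 × 0.4348304 × 1.0000 = 0.434830 (base)
P(M+4) = C(3,2) × 0.75760^1 × 0.24240^2 = 3 × 0.7576 × 0.05875776 = 0.133545
Relative intensity = 0.133545 / 0.434830 × 100 = 30.7

30.7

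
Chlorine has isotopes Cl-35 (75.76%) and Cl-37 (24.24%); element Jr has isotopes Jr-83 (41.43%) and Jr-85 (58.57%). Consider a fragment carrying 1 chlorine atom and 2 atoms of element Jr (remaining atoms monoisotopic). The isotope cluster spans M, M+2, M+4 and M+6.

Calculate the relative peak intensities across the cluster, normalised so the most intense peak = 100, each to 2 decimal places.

Chlorine pattern (n=1): 0.7576 : 0.2424
Element Jr pattern (n=2): 0.17164449 : 0.48531102 : 0.34304449
Convolve the two distributions (both contribute in 2-u steps):
  M: 0.7576×0.17164449 = 0.130038
  M+2: 0.7576×0.48531102 + 0.2424×0.17164449 = 0.409278
  M+4: 0.7576×0.34304449 + 0.2424×0.48531102 = 0.377530
  M+6: 0.2424×0.34304449 = 0.083154
Scale to base peak (0.409278) = 100: 31.77 : 100.00 : 92.24 : 20.32

31.77 : 100.00 : 92.24 : 20.32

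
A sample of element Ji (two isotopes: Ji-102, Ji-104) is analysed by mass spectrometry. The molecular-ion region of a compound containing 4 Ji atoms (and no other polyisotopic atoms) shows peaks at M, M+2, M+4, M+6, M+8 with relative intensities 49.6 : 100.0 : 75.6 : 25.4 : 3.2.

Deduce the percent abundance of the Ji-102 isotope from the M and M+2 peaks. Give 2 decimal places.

66.49%

Write p for the Ji-102 fraction. I(M+2)/I(M) = [C(4,1)·p^3·(1−p)] / p^4 = 4·(1−p)/p = 100.0/49.6 = 2.0161
(1−p)/p = 2.0161/4 = 0.5040  ⇒  p = 1/(1 + 0.5040) = 0.6649
Ji-102: 66.49%, Ji-104: 33.51%.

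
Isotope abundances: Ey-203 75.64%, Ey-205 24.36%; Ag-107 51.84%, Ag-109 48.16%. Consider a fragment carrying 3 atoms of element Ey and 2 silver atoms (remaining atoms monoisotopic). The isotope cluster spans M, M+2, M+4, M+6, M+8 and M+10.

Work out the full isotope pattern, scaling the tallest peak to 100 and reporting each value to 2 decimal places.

Element Ey pattern (n=3): 0.43276742 : 0.41812061 : 0.13465651 : 0.01445546
Silver pattern (n=2): 0.26873856 : 0.49932288 : 0.23193856
Convolve the two distributions (both contribute in 2-u steps):
  M: 0.43276742×0.26873856 = 0.116301
  M+2: 0.43276742×0.49932288 + 0.41812061×0.26873856 = 0.328456
  M+4: 0.43276742×0.23193856 + 0.41812061×0.49932288 + 0.13465651×0.26873856 = 0.345340
  M+6: 0.41812061×0.23193856 + 0.13465651×0.49932288 + 0.01445546×0.26873856 = 0.168100
  M+8: 0.13465651×0.23193856 + 0.01445546×0.49932288 = 0.038450
  M+10: 0.01445546×0.23193856 = 0.003353
Scale to base peak (0.345340) = 100: 33.68 : 95.11 : 100.00 : 48.68 : 11.13 : 0.97

33.68 : 95.11 : 100.00 : 48.68 : 11.13 : 0.97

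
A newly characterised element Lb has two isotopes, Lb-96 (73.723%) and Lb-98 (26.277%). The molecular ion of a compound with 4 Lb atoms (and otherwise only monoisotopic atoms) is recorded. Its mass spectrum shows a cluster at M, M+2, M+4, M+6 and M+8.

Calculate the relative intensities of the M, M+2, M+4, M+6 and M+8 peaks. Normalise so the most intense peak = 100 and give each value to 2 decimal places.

Each Lb atom is independently Lb-96 (p = 0.73723) or Lb-98 (q = 0.26277); the cluster is the binomial expansion (p + q)^4.
P(M) = 0.73723^4 = 0.295401
P(M+2) = 4 × 0.73723^3 × 0.26277^1 = 0.421158
P(M+4) = 6 × 0.73723^2 × 0.26277^2 = 0.225169
P(M+6) = 4 × 0.73723^1 × 0.26277^3 = 0.053505
P(M+8) = 0.26277^4 = 0.004768
The M+2 peak is largest (0.421158); scaling to 100 gives 70.14 : 100.00 : 53.46 : 12.70 : 1.13.

70.14 : 100.00 : 53.46 : 12.70 : 1.13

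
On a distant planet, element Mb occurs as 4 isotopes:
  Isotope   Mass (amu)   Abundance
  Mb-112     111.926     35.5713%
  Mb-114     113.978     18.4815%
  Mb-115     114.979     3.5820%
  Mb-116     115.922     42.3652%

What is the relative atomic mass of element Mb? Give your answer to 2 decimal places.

Ar = Σ fᵢ·mᵢ = 0.355713 × 111.926 + 0.184815 × 113.978 + 0.035820 × 114.979 + 0.423652 × 115.922
= 39.8135 + 21.0648 + 4.1185 + 49.1106 = 114.1074 amu

114.11 amu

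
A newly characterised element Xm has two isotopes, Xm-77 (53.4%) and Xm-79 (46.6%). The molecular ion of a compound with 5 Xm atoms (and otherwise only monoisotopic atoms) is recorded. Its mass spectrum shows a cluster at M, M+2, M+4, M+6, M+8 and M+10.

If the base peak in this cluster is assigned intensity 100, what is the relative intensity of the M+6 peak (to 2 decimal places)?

87.27

Term probabilities: M 0.0434, M+2 0.1895, M+4 0.3307, M+6 0.2886, M+8 0.1259, M+10 0.0220. Base peak = M+4.
P(M+4) = C(5,2) × 0.534^3 × 0.466^2 = 10 × 0.1522733 × 0.217156 = 0.330671 (base)
P(M+6) = C(5,3) × 0.534^2 × 0.466^3 = 10 × 0.285156 × 0.1011947 = 0.288563
Relative intensity = 0.288563 / 0.330671 × 100 = 87.27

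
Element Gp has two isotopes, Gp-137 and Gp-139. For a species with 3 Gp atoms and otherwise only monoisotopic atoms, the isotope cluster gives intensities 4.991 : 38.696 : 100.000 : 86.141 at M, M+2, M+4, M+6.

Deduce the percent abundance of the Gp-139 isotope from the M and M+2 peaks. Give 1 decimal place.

72.1%

If p is the fraction of Gp that is Gp-137, then I(M+2)/I(M) = [C(3,1)·p^2·(1−p)] / p^3 = 3·(1−p)/p = 38.696/4.991 = 7.7532
(1−p)/p = 7.7532/3 = 2.5844  ⇒  p = 1/(1 + 2.5844) = 0.2790
Gp-137: 27.9%, Gp-139: 72.1%.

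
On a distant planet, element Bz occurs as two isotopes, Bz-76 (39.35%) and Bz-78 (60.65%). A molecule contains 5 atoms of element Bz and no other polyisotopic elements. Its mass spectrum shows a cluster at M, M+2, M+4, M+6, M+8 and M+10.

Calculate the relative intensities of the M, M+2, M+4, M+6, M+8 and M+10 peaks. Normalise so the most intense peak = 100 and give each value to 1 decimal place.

2.7 : 21.0 : 64.9 : 100.0 : 77.1 : 23.8

Expanding (0.3935 + 0.6065)^5:
P(M) = 0.3935^5 = 0.009435
P(M+2) = 5 × 0.3935^4 × 0.6065^1 = 0.072708
P(M+4) = 10 × 0.3935^3 × 0.6065^2 = 0.224128
P(M+6) = 10 × 0.3935^2 × 0.6065^3 = 0.345447
P(M+8) = 5 × 0.3935^1 × 0.6065^4 = 0.266218
P(M+10) = 0.6065^5 = 0.082064
The M+6 peak is largest (0.345447); scaling to 100 gives 2.7 : 21.0 : 64.9 : 100.0 : 77.1 : 23.8.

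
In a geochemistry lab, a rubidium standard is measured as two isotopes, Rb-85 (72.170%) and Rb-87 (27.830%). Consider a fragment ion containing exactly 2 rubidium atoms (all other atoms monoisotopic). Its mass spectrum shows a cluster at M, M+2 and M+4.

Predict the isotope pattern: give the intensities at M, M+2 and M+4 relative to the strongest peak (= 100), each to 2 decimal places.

The 2 Rb atoms are independent, so intensities follow the terms of (0.72170 + 0.27830)^2.
P(M) = 0.72170^2 = 0.520851
P(M+2) = 2 × 0.72170^1 × 0.27830^1 = 0.401698
P(M+4) = 0.27830^2 = 0.077451
The M peak is largest (0.520851); scaling to 100 gives 100.00 : 77.12 : 14.87.

100.00 : 77.12 : 14.87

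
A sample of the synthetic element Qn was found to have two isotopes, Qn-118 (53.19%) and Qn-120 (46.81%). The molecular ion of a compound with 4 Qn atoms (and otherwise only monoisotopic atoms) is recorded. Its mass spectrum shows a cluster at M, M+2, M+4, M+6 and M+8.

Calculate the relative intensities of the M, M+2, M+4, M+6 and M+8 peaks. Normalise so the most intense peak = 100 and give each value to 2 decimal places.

21.52 : 75.75 : 100.00 : 58.67 : 12.91

Each Qn atom is independently Qn-118 (p = 0.5319) or Qn-120 (q = 0.4681); the cluster is the binomial expansion (p + q)^4.
P(M) = 0.5319^4 = 0.080042
P(M+2) = 4 × 0.5319^3 × 0.4681^1 = 0.281766
P(M+4) = 6 × 0.5319^2 × 0.4681^2 = 0.371953
P(M+6) = 4 × 0.5319^1 × 0.4681^3 = 0.218226
P(M+8) = 0.4681^4 = 0.048013
The M+4 peak is largest (0.371953); scaling to 100 gives 21.52 : 75.75 : 100.00 : 58.67 : 12.91.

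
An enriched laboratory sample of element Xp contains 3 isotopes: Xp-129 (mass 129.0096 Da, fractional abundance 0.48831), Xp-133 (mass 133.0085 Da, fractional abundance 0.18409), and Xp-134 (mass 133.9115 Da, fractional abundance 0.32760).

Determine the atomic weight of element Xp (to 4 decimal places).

Average mass = Σ (abundance × isotope mass) = 0.48831 × 129.0096 + 0.18409 × 133.0085 + 0.32760 × 133.9115
= 62.99668 + 24.48553 + 43.86941 = 131.35162 Da

131.3516 Da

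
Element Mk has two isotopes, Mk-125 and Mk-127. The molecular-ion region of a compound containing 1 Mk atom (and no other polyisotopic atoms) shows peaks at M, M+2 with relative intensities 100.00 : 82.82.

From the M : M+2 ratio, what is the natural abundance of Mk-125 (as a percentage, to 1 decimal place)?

If p is the fraction of Mk that is Mk-125, then I(M+2)/I(M) = [C(1,1)·p^0·(1−p)] / p^1 = 1·(1−p)/p = 82.82/100.00 = 0.8282
(1−p)/p = 0.8282/1 = 0.8282  ⇒  p = 1/(1 + 0.8282) = 0.5470
Mk-125: 54.7%, Mk-127: 45.3%.

54.7%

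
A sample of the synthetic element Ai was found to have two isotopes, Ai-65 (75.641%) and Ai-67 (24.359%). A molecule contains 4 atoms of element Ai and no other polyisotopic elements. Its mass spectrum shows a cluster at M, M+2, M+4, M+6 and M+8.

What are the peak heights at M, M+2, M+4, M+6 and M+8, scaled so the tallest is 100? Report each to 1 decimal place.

Expanding (0.75641 + 0.24359)^4:
P(M) = 0.75641^4 = 0.327363
P(M+2) = 4 × 0.75641^3 × 0.24359^1 = 0.421688
P(M+4) = 6 × 0.75641^2 × 0.24359^2 = 0.203697
P(M+6) = 4 × 0.75641^1 × 0.24359^3 = 0.043732
P(M+8) = 0.24359^4 = 0.003521
The M+2 peak is largest (0.421688); scaling to 100 gives 77.6 : 100.0 : 48.3 : 10.4 : 0.8.

77.6 : 100.0 : 48.3 : 10.4 : 0.8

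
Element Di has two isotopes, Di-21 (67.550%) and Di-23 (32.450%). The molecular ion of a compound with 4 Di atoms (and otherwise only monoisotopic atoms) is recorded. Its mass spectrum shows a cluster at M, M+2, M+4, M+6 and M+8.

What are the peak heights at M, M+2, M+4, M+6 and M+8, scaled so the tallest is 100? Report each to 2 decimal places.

52.04 : 100.00 : 72.06 : 23.08 : 2.77

Each Di atom is independently Di-21 (p = 0.67550) or Di-23 (q = 0.32450); the cluster is the binomial expansion (p + q)^4.
P(M) = 0.67550^4 = 0.208210
P(M+2) = 4 × 0.67550^3 × 0.32450^1 = 0.400084
P(M+4) = 6 × 0.67550^2 × 0.32450^2 = 0.288291
P(M+6) = 4 × 0.67550^1 × 0.32450^3 = 0.092327
P(M+8) = 0.32450^4 = 0.011088
The M+2 peak is largest (0.400084); scaling to 100 gives 52.04 : 100.00 : 72.06 : 23.08 : 2.77.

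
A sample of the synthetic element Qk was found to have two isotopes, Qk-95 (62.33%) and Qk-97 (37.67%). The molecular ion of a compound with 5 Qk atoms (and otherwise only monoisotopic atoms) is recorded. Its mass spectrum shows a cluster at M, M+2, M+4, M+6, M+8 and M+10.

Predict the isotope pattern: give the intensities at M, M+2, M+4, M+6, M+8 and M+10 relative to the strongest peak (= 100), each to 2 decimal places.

Each Qk atom is independently Qk-95 (p = 0.6233) or Qk-97 (q = 0.3767); the cluster is the binomial expansion (p + q)^5.
P(M) = 0.6233^5 = 0.094077
P(M+2) = 5 × 0.6233^4 × 0.3767^1 = 0.284285
P(M+4) = 10 × 0.6233^3 × 0.3767^2 = 0.343623
P(M+6) = 10 × 0.6233^2 × 0.3767^3 = 0.207674
P(M+8) = 5 × 0.6233^1 × 0.3767^4 = 0.062755
P(M+10) = 0.3767^5 = 0.007585
The M+4 peak is largest (0.343623); scaling to 100 gives 27.38 : 82.73 : 100.00 : 60.44 : 18.26 : 2.21.

27.38 : 82.73 : 100.00 : 60.44 : 18.26 : 2.21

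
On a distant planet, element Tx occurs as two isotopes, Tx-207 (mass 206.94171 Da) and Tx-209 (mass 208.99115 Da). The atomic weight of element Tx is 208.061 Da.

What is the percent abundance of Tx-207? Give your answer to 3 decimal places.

Writing the weighted mean with unknown fraction x of Tx-207:
206.94171·x + 208.99115·(1 − x) = 208.061
(206.94171 − 208.99115)·x = 208.061 − 208.99115
x = -0.93015 / -2.04944 = 0.45386 → 45.386% Tx-207, 54.614% Tx-209.

45.386%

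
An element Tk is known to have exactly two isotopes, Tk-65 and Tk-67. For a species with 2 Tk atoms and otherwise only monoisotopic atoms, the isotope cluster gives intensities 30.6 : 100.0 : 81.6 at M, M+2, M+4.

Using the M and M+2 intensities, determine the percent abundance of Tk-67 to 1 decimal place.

62.0%

If p is the fraction of Tk that is Tk-65, then I(M+2)/I(M) = [C(2,1)·p^1·(1−p)] / p^2 = 2·(1−p)/p = 100.0/30.6 = 3.2680
(1−p)/p = 3.2680/2 = 1.6340  ⇒  p = 1/(1 + 1.6340) = 0.3797
Tk-65: 38.0%, Tk-67: 62.0%.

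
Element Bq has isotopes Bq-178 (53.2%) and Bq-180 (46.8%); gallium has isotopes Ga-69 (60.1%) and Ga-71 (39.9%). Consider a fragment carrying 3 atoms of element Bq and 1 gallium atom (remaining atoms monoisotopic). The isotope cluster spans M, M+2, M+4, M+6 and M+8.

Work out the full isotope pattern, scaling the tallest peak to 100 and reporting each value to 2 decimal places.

Element Bq pattern (n=3): 0.15056877 : 0.3973657 : 0.3495623 : 0.10250323
Gallium pattern (n=1): 0.6010 : 0.3990
Convolve the two distributions (both contribute in 2-u steps):
  M: 0.15056877×0.6010 = 0.090492
  M+2: 0.15056877×0.3990 + 0.3973657×0.6010 = 0.298894
  M+4: 0.3973657×0.3990 + 0.3495623×0.6010 = 0.368636
  M+6: 0.3495623×0.3990 + 0.10250323×0.6010 = 0.201080
  M+8: 0.10250323×0.3990 = 0.040899
Scale to base peak (0.368636) = 100: 24.55 : 81.08 : 100.00 : 54.55 : 11.09

24.55 : 81.08 : 100.00 : 54.55 : 11.09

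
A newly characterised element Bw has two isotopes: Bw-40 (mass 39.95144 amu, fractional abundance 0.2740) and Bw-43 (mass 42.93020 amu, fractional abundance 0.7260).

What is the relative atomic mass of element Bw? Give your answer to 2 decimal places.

42.11 amu

Weight each isotope mass by its fractional abundance: 0.2740 × 39.95144 + 0.7260 × 42.93020
= 10.946695 + 31.167325 = 42.114020 amu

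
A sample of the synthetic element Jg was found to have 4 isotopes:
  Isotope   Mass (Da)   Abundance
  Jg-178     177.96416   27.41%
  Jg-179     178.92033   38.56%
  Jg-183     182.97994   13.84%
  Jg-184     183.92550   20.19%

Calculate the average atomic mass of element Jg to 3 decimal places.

Average mass = Σ (abundance × isotope mass) = 0.2741 × 177.96416 + 0.3856 × 178.92033 + 0.1384 × 182.97994 + 0.2019 × 183.92550
= 48.779976 + 68.991679 + 25.324424 + 37.134558 = 180.230637 Da

180.231 Da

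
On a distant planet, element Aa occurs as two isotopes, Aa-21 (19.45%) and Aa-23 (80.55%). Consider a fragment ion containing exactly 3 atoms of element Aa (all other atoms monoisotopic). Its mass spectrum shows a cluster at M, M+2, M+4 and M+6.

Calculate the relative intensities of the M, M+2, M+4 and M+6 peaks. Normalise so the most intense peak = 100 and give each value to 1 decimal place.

1.4 : 17.5 : 72.4 : 100.0

Expanding (0.1945 + 0.8055)^3:
P(M) = 0.1945^3 = 0.007358
P(M+2) = 3 × 0.1945^2 × 0.8055^1 = 0.091417
P(M+4) = 3 × 0.1945^1 × 0.8055^2 = 0.378592
P(M+6) = 0.8055^3 = 0.522633
The M+6 peak is largest (0.522633); scaling to 100 gives 1.4 : 17.5 : 72.4 : 100.0.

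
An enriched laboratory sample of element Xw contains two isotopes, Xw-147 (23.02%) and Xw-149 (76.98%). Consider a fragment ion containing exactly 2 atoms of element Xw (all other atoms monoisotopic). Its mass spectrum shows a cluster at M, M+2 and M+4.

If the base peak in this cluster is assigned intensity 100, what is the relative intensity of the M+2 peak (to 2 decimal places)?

Term probabilities: M 0.0530, M+2 0.3544, M+4 0.5926. Base peak = M+4.
P(M+4) = C(2,2) × 0.2302^0 × 0.7698^2 = 1 × 1.0000 × 0.59259204 = 0.592592 (base)
P(M+2) = C(2,1) × 0.2302^1 × 0.7698^1 = 2 × 0.2302 × 0.7698 = 0.354416
Relative intensity = 0.354416 / 0.592592 × 100 = 59.81

59.81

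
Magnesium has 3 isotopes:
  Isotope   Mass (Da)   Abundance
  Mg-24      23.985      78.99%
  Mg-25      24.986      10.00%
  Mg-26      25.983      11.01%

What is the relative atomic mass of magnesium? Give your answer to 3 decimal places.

24.305 Da

The abundance-weighted mean is 0.7899 × 23.985 + 0.1000 × 24.986 + 0.1101 × 25.983
= 18.9458 + 2.4986 + 2.8607 = 24.3051 Da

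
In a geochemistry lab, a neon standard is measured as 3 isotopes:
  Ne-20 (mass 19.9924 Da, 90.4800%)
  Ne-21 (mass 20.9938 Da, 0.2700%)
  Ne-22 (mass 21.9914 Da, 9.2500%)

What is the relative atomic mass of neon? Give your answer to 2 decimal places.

20.18 Da

Average mass = Σ (abundance × isotope mass) = 0.904800 × 19.9924 + 0.002700 × 20.9938 + 0.092500 × 21.9914
= 18.08912 + 0.05668 + 2.03420 = 20.18000 Da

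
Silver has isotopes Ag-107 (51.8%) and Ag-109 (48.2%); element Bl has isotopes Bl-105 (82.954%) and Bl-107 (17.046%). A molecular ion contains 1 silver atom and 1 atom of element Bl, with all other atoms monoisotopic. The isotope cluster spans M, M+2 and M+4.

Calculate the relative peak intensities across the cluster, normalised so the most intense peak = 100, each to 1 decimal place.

88.0 : 100.0 : 16.8

Silver pattern (n=1): 0.5180 : 0.4820
Element Bl pattern (n=1): 0.82954 : 0.17046
Convolve the two distributions (both contribute in 2-u steps):
  M: 0.5180×0.82954 = 0.429702
  M+2: 0.5180×0.17046 + 0.4820×0.82954 = 0.488137
  M+4: 0.4820×0.17046 = 0.082162
Scale to base peak (0.488137) = 100: 88.0 : 100.0 : 16.8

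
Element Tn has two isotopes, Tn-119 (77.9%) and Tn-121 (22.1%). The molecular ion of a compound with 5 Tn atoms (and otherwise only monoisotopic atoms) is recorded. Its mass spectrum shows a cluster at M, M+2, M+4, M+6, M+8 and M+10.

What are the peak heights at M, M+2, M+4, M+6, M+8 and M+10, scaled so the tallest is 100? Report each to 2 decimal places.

70.50 : 100.00 : 56.74 : 16.10 : 2.28 : 0.13

Each Tn atom is independently Tn-119 (p = 0.779) or Tn-121 (q = 0.221); the cluster is the binomial expansion (p + q)^5.
P(M) = 0.779^5 = 0.286871
P(M+2) = 5 × 0.779^4 × 0.221^1 = 0.406923
P(M+4) = 10 × 0.779^3 × 0.221^2 = 0.230886
P(M+6) = 10 × 0.779^2 × 0.221^3 = 0.065502
P(M+8) = 5 × 0.779^1 × 0.221^4 = 0.009291
P(M+10) = 0.221^5 = 0.000527
The M+2 peak is largest (0.406923); scaling to 100 gives 70.50 : 100.00 : 56.74 : 16.10 : 2.28 : 0.13.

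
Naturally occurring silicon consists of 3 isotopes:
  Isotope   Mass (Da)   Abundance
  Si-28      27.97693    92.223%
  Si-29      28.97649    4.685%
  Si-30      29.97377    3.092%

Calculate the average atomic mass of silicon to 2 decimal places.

The abundance-weighted mean is 0.92223 × 27.97693 + 0.04685 × 28.97649 + 0.03092 × 29.97377
= 25.801164 + 1.357549 + 0.926789 = 28.085502 Da

28.09 Da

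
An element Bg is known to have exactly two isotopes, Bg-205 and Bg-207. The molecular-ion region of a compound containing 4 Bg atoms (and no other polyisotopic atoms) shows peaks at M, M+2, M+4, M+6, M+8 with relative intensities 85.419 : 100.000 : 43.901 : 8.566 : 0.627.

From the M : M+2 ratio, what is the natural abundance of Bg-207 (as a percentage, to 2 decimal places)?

Write p for the Bg-205 fraction. I(M+2)/I(M) = [C(4,1)·p^3·(1−p)] / p^4 = 4·(1−p)/p = 100.000/85.419 = 1.1707
(1−p)/p = 1.1707/4 = 0.2927  ⇒  p = 1/(1 + 0.2927) = 0.7736
Bg-205: 77.36%, Bg-207: 22.64%.

22.64%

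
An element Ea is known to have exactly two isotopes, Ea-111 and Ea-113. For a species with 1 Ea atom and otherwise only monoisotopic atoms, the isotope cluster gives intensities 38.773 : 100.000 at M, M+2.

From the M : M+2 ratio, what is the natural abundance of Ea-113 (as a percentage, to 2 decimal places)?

If p is the fraction of Ea that is Ea-111, then I(M+2)/I(M) = [C(1,1)·p^0·(1−p)] / p^1 = 1·(1−p)/p = 100.000/38.773 = 2.5791
(1−p)/p = 2.5791/1 = 2.5791  ⇒  p = 1/(1 + 2.5791) = 0.2794
Ea-111: 27.94%, Ea-113: 72.06%.

72.06%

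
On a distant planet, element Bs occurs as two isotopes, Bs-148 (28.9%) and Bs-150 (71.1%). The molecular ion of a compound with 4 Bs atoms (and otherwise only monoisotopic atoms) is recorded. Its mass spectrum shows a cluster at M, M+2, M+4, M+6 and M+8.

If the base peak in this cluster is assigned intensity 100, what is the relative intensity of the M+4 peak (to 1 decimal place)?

61.0

Term probabilities: M 0.0070, M+2 0.0686, M+4 0.2533, M+6 0.4155, M+8 0.2556. Base peak = M+6.
P(M+6) = C(4,3) × 0.289^1 × 0.711^3 = 4 × 0.2890 × 0.35942543 = 0.415496 (base)
P(M+4) = C(4,2) × 0.289^2 × 0.711^2 = 6 × 0.083521 × 0.505521 = 0.253330
Relative intensity = 0.253330 / 0.415496 × 100 = 61.0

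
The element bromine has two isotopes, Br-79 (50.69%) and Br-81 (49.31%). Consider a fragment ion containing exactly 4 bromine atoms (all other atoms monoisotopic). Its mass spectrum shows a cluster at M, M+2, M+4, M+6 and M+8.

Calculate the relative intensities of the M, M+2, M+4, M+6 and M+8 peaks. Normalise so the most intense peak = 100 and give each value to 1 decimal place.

Expanding (0.5069 + 0.4931)^4:
P(M) = 0.5069^4 = 0.066022
P(M+2) = 4 × 0.5069^3 × 0.4931^1 = 0.256899
P(M+4) = 6 × 0.5069^2 × 0.4931^2 = 0.374857
P(M+6) = 4 × 0.5069^1 × 0.4931^3 = 0.243101
P(M+8) = 0.4931^4 = 0.059121
The M+4 peak is largest (0.374857); scaling to 100 gives 17.6 : 68.5 : 100.0 : 64.9 : 15.8.

17.6 : 68.5 : 100.0 : 64.9 : 15.8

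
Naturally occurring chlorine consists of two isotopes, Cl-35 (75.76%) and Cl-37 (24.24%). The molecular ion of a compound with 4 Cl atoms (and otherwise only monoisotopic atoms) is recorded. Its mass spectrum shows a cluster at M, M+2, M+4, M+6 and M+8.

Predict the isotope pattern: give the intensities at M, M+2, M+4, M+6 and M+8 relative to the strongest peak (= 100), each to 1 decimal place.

Expanding (0.7576 + 0.2424)^4:
P(M) = 0.7576^4 = 0.329428
P(M+2) = 4 × 0.7576^3 × 0.2424^1 = 0.421612
P(M+4) = 6 × 0.7576^2 × 0.2424^2 = 0.202347
P(M+6) = 4 × 0.7576^1 × 0.2424^3 = 0.043162
P(M+8) = 0.2424^4 = 0.003452
The M+2 peak is largest (0.421612); scaling to 100 gives 78.1 : 100.0 : 48.0 : 10.2 : 0.8.

78.1 : 100.0 : 48.0 : 10.2 : 0.8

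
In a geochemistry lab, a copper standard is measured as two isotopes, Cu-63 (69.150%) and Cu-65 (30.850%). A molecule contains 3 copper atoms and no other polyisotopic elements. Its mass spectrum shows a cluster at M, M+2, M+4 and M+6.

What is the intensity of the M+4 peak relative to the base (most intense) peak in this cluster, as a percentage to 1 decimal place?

Binomial terms of (0.69150 + 0.30850)^3: M 0.3307, M+2 0.4425, M+4 0.1974, M+6 0.0294 → M+2 is the base peak.
P(M+2) = C(3,1) × 0.69150^2 × 0.30850^1 = 3 × 0.47817225 × 0.3085 = 0.442548 (base)
P(M+4) = C(3,2) × 0.69150^1 × 0.30850^2 = 3 × 0.6915 × 0.09517225 = 0.197435
Relative intensity = 0.197435 / 0.442548 × 100 = 44.6

44.6%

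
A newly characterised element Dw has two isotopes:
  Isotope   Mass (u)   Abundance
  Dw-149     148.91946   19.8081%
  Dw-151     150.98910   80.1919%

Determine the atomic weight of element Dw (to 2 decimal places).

150.58 u

Ar = Σ fᵢ·mᵢ = 0.198081 × 148.91946 + 0.801919 × 150.98910
= 29.498116 + 121.081028 = 150.579144 u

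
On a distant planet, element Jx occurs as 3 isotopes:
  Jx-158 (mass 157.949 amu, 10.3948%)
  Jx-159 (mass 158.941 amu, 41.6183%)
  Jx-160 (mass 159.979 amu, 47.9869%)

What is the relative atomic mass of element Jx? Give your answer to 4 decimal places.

Average mass = Σ (abundance × isotope mass) = 0.103948 × 157.949 + 0.416183 × 158.941 + 0.479869 × 159.979
= 16.41848 + 66.14854 + 76.76896 = 159.33598 amu

159.3360 amu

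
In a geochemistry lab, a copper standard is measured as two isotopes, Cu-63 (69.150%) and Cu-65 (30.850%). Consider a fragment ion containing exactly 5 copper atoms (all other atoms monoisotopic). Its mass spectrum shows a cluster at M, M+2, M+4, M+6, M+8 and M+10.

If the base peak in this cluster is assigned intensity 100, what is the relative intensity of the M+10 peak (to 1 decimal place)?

(0.69150 + 0.30850)^5 gives M 0.1581, M+2 0.3527, M+4 0.3147, M+6 0.1404, M+8 0.0313, M+10 0.0028; the largest is M+2.
P(M+2) = C(5,1) × 0.69150^4 × 0.30850^1 = 5 × 0.2286487 × 0.3085 = 0.352691 (base)
P(M+10) = C(5,5) × 0.69150^0 × 0.30850^5 = 1 × 1.0000 × 0.00279432 = 0.002794
Relative intensity = 0.002794 / 0.352691 × 100 = 0.8

0.8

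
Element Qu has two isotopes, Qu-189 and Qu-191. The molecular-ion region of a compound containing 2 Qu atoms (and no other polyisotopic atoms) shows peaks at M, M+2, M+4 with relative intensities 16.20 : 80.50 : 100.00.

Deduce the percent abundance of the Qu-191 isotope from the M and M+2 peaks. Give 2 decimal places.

If p is the fraction of Qu that is Qu-189, then I(M+2)/I(M) = [C(2,1)·p^1·(1−p)] / p^2 = 2·(1−p)/p = 80.50/16.20 = 4.9691
(1−p)/p = 4.9691/2 = 2.4846  ⇒  p = 1/(1 + 2.4846) = 0.2870
Qu-189: 28.70%, Qu-191: 71.30%.

71.30%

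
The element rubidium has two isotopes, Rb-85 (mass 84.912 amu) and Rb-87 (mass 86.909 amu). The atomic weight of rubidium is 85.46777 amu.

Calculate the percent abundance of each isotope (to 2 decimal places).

Let x be the fractional abundance of Rb-85; then Rb-87 has abundance 1 − x.
84.912·x + 86.909·(1 − x) = 85.46777
(84.912 − 86.909)·x = 85.46777 − 86.909
x = -1.44123 / -1.997 = 0.72170 → 72.17% Rb-85, 27.83% Rb-87.

Rb-85: 72.17%, Rb-87: 27.83%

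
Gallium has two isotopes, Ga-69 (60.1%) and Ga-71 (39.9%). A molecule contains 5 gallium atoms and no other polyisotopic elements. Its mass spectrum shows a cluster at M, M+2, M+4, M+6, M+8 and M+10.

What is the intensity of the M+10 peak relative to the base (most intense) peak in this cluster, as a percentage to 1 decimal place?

2.9%

(0.601 + 0.399)^5 gives M 0.0784, M+2 0.2603, M+4 0.3456, M+6 0.2294, M+8 0.0762, M+10 0.0101; the largest is M+4.
P(M+4) = C(5,2) × 0.601^3 × 0.399^2 = 10 × 0.2170818 × 0.159201 = 0.345596 (base)
P(M+10) = C(5,5) × 0.601^0 × 0.399^5 = 1 × 1.0000 × 0.01011264 = 0.010113
Relative intensity = 0.010113 / 0.345596 × 100 = 2.9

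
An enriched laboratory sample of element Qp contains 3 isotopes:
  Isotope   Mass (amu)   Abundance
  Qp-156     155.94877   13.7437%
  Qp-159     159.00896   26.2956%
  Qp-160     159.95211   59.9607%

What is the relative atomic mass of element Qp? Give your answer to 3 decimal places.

159.154 amu

The abundance-weighted mean is 0.137437 × 155.94877 + 0.262956 × 159.00896 + 0.599607 × 159.95211
= 21.433131 + 41.812360 + 95.908405 = 159.153896 amu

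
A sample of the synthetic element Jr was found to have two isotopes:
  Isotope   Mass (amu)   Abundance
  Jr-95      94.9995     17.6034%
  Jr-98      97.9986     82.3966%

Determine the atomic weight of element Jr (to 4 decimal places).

Ar = Σ fᵢ·mᵢ = 0.176034 × 94.9995 + 0.823966 × 97.9986
= 16.72314 + 80.74751 = 97.47065 amu

97.4707 amu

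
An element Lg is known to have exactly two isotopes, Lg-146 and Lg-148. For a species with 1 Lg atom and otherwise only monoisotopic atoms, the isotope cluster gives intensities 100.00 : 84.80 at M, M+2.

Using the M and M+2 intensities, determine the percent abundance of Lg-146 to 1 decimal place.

If p is the fraction of Lg that is Lg-146, then I(M+2)/I(M) = [C(1,1)·p^0·(1−p)] / p^1 = 1·(1−p)/p = 84.80/100.00 = 0.8480
(1−p)/p = 0.8480/1 = 0.8480  ⇒  p = 1/(1 + 0.8480) = 0.5411
Lg-146: 54.1%, Lg-148: 45.9%.

54.1%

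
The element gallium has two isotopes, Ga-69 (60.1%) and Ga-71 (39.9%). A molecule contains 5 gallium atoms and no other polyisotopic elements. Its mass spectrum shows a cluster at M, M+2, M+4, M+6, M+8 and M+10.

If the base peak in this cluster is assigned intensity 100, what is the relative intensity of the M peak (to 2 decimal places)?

22.69

(0.601 + 0.399)^5 gives M 0.0784, M+2 0.2603, M+4 0.3456, M+6 0.2294, M+8 0.0762, M+10 0.0101; the largest is M+4.
P(M+4) = C(5,2) × 0.601^3 × 0.399^2 = 10 × 0.2170818 × 0.159201 = 0.345596 (base)
P(M) = C(5,0) × 0.601^5 × 0.399^0 = 1 × 0.07841016 × 1.0000 = 0.078410
Relative intensity = 0.078410 / 0.345596 × 100 = 22.69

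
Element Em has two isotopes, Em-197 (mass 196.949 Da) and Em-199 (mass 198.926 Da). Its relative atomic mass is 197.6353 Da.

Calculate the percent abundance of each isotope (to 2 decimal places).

Em-197: 65.29%, Em-199: 34.71%

With x = fraction of Em-197 (so Em-199 is 1 − x):
196.949·x + 198.926·(1 − x) = 197.6353
(196.949 − 198.926)·x = 197.6353 − 198.926
x = -1.2907 / -1.977 = 0.65286 → 65.29% Em-197, 34.71% Em-199.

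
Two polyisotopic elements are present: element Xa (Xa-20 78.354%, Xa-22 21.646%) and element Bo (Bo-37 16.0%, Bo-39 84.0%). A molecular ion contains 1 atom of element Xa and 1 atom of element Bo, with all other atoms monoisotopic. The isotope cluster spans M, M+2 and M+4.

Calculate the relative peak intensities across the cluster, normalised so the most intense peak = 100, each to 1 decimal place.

18.1 : 100.0 : 26.2

Element Xa pattern (n=1): 0.78354 : 0.21646
Element Bo pattern (n=1): 0.1600 : 0.8400
Convolve the two distributions (both contribute in 2-u steps):
  M: 0.78354×0.1600 = 0.125366
  M+2: 0.78354×0.8400 + 0.21646×0.1600 = 0.692807
  M+4: 0.21646×0.8400 = 0.181826
Scale to base peak (0.692807) = 100: 18.1 : 100.0 : 26.2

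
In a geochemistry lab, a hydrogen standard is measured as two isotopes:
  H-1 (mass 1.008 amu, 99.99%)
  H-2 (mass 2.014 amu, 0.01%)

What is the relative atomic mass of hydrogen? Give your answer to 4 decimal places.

Average mass = Σ (abundance × isotope mass) = 0.9999 × 1.008 + 0.0001 × 2.014
= 1.00790 + 0.00020 = 1.00810 amu

1.0081 amu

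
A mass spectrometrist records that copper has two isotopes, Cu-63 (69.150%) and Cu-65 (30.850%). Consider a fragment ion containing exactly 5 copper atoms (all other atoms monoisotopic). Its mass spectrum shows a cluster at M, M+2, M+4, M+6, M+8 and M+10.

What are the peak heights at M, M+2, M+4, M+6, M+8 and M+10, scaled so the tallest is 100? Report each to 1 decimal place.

Expanding (0.69150 + 0.30850)^5:
P(M) = 0.69150^5 = 0.158111
P(M+2) = 5 × 0.69150^4 × 0.30850^1 = 0.352691
P(M+4) = 10 × 0.69150^3 × 0.30850^2 = 0.314693
P(M+6) = 10 × 0.69150^2 × 0.30850^3 = 0.140394
P(M+8) = 5 × 0.69150^1 × 0.30850^4 = 0.031317
P(M+10) = 0.30850^5 = 0.002794
The M+2 peak is largest (0.352691); scaling to 100 gives 44.8 : 100.0 : 89.2 : 39.8 : 8.9 : 0.8.

44.8 : 100.0 : 89.2 : 39.8 : 8.9 : 0.8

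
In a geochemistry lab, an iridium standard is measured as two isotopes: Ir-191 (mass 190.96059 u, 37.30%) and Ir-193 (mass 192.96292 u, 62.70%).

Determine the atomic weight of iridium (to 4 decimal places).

Average mass = Σ (abundance × isotope mass) = 0.3730 × 190.96059 + 0.6270 × 192.96292
= 71.228300 + 120.987751 = 192.216051 u

192.2161 u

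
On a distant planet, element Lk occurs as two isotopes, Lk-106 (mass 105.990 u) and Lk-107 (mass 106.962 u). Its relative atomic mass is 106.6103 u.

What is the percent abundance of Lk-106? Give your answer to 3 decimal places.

36.183%

With x = fraction of Lk-106 (so Lk-107 is 1 − x):
105.990·x + 106.962·(1 − x) = 106.6103
(105.990 − 106.962)·x = 106.6103 − 106.962
x = -0.3517 / -0.972 = 0.36183 → 36.183% Lk-106, 63.817% Lk-107.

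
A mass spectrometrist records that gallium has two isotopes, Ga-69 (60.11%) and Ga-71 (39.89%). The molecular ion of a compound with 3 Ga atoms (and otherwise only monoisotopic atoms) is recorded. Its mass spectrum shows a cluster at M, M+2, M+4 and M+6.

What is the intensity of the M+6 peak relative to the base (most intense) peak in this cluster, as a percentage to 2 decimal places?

(0.6011 + 0.3989)^3 gives M 0.2172, M+2 0.4324, M+4 0.2869, M+6 0.0635; the largest is M+2.
P(M+2) = C(3,1) × 0.6011^2 × 0.3989^1 = 3 × 0.36132121 × 0.3989 = 0.432393 (base)
P(M+6) = C(3,3) × 0.6011^0 × 0.3989^3 = 1 × 1.0000 × 0.06347345 = 0.063473
Relative intensity = 0.063473 / 0.432393 × 100 = 14.68

14.68%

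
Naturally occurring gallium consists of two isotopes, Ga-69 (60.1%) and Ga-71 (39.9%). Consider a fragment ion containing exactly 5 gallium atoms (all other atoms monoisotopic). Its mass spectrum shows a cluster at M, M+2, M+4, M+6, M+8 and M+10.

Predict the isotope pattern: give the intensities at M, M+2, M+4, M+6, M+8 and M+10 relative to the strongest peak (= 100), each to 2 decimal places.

22.69 : 75.31 : 100.00 : 66.39 : 22.04 : 2.93

The 5 Ga atoms are independent, so intensities follow the terms of (0.601 + 0.399)^5.
P(M) = 0.601^5 = 0.078410
P(M+2) = 5 × 0.601^4 × 0.399^1 = 0.260280
P(M+4) = 10 × 0.601^3 × 0.399^2 = 0.345596
P(M+6) = 10 × 0.601^2 × 0.399^3 = 0.229439
P(M+8) = 5 × 0.601^1 × 0.399^4 = 0.076162
P(M+10) = 0.399^5 = 0.010113
The M+4 peak is largest (0.345596); scaling to 100 gives 22.69 : 75.31 : 100.00 : 66.39 : 22.04 : 2.93.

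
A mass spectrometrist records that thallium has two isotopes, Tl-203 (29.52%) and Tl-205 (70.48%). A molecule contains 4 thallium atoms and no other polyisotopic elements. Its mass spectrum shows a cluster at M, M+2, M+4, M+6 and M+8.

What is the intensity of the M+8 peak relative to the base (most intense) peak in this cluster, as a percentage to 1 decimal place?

(0.2952 + 0.7048)^4 gives M 0.0076, M+2 0.0725, M+4 0.2597, M+6 0.4134, M+8 0.2468; the largest is M+6.
P(M+6) = C(4,3) × 0.2952^1 × 0.7048^3 = 4 × 0.2952 × 0.35010449 = 0.413403 (base)
P(M+8) = C(4,4) × 0.2952^0 × 0.7048^4 = 1 × 1.0000 × 0.24675365 = 0.246754
Relative intensity = 0.246754 / 0.413403 × 100 = 59.7

59.7%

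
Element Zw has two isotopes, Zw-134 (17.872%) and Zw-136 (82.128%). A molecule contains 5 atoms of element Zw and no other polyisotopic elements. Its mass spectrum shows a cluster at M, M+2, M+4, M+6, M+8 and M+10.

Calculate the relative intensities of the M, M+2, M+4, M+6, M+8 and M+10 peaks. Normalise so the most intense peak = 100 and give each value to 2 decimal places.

Each Zw atom is independently Zw-134 (p = 0.17872) or Zw-136 (q = 0.82128); the cluster is the binomial expansion (p + q)^5.
P(M) = 0.17872^5 = 0.000182
P(M+2) = 5 × 0.17872^4 × 0.82128^1 = 0.004189
P(M+4) = 10 × 0.17872^3 × 0.82128^2 = 0.038504
P(M+6) = 10 × 0.17872^2 × 0.82128^3 = 0.176938
P(M+8) = 5 × 0.17872^1 × 0.82128^4 = 0.406545
P(M+10) = 0.82128^5 = 0.373642
The M+8 peak is largest (0.406545); scaling to 100 gives 0.04 : 1.03 : 9.47 : 43.52 : 100.00 : 91.91.

0.04 : 1.03 : 9.47 : 43.52 : 100.00 : 91.91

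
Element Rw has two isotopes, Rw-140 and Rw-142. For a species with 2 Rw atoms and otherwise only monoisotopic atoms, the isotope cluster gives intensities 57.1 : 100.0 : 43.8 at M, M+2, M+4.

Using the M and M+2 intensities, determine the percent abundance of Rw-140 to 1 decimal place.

If p is the fraction of Rw that is Rw-140, then I(M+2)/I(M) = [C(2,1)·p^1·(1−p)] / p^2 = 2·(1−p)/p = 100.0/57.1 = 1.7513
(1−p)/p = 1.7513/2 = 0.8757  ⇒  p = 1/(1 + 0.8757) = 0.5331
Rw-140: 53.3%, Rw-142: 46.7%.

53.3%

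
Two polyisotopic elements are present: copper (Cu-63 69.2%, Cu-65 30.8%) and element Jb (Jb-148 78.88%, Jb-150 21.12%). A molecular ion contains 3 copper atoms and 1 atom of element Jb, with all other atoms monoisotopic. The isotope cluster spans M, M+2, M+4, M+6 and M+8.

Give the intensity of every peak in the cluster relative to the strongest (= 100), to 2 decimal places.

Copper pattern (n=3): 0.33137389 : 0.44247034 : 0.19693766 : 0.02921811
Element Jb pattern (n=1): 0.7888 : 0.2112
Convolve the two distributions (both contribute in 2-u steps):
  M: 0.33137389×0.7888 = 0.261388
  M+2: 0.33137389×0.2112 + 0.44247034×0.7888 = 0.419007
  M+4: 0.44247034×0.2112 + 0.19693766×0.7888 = 0.248794
  M+6: 0.19693766×0.2112 + 0.02921811×0.7888 = 0.064640
  M+8: 0.02921811×0.2112 = 0.006171
Scale to base peak (0.419007) = 100: 62.38 : 100.00 : 59.38 : 15.43 : 1.47

62.38 : 100.00 : 59.38 : 15.43 : 1.47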